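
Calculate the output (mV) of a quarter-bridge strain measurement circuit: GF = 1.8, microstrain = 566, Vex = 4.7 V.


Quarter bridge output: Vout = (GF * epsilon * Vex) / 4.
Vout = (1.8 * 566e-6 * 4.7) / 4
Vout = 0.00478836 / 4 V
Vout = 0.00119709 V = 1.1971 mV

1.1971 mV


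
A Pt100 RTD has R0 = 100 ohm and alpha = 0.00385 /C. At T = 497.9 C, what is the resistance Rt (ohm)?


The RTD equation: Rt = R0 * (1 + alpha * T).
Rt = 100 * (1 + 0.00385 * 497.9)
Rt = 100 * (1 + 1.916915)
Rt = 100 * 2.916915
Rt = 291.692 ohm

291.692 ohm


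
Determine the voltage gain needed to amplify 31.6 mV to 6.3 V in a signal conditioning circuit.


Gain = Vout / Vin (converting to same units).
G = 6.3 V / 31.6 mV
G = 6300.0 mV / 31.6 mV
G = 199.37

199.37


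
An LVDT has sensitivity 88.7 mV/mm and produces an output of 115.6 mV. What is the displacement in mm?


Displacement = Vout / sensitivity.
d = 115.6 / 88.7
d = 1.303 mm

1.303 mm


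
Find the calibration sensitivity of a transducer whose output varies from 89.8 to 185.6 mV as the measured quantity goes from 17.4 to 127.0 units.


Sensitivity = (y2 - y1) / (x2 - x1).
S = (185.6 - 89.8) / (127.0 - 17.4)
S = 95.8 / 109.6
S = 0.8741 mV/unit

0.8741 mV/unit


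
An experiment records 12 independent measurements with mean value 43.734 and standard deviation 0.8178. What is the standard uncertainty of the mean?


The standard uncertainty for Type A evaluation is u = s / sqrt(n).
u = 0.8178 / sqrt(12)
u = 0.8178 / 3.4641
u = 0.2361

0.2361


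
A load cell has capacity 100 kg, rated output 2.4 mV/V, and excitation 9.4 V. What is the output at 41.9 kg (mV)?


Vout = rated_output * Vex * (load / capacity).
Vout = 2.4 * 9.4 * (41.9 / 100)
Vout = 2.4 * 9.4 * 0.419
Vout = 9.453 mV

9.453 mV


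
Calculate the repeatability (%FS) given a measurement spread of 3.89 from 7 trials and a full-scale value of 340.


Repeatability = (spread / full scale) * 100%.
R = (3.89 / 340) * 100
R = 1.144 %FS

1.144 %FS


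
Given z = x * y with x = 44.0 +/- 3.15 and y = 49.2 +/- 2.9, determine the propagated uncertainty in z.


For a product z = x*y, the relative uncertainty is:
uz/z = sqrt((ux/x)^2 + (uy/y)^2)
Relative uncertainties: ux/x = 3.15/44.0 = 0.071591
uy/y = 2.9/49.2 = 0.058943
z = 44.0 * 49.2 = 2164.8
uz = 2164.8 * sqrt(0.071591^2 + 0.058943^2) = 200.75

200.75


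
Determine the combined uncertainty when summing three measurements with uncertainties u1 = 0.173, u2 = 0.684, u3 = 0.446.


For a sum of independent quantities, uc = sqrt(u1^2 + u2^2 + u3^2).
uc = sqrt(0.173^2 + 0.684^2 + 0.446^2)
uc = sqrt(0.029929 + 0.467856 + 0.198916)
uc = 0.8347

0.8347


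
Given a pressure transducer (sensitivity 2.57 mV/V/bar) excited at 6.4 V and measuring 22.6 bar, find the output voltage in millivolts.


Output = sensitivity * Vex * P.
Vout = 2.57 * 6.4 * 22.6
Vout = 16.448 * 22.6
Vout = 371.72 mV

371.72 mV


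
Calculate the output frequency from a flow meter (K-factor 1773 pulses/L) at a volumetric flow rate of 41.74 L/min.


Frequency = K * Q / 60 (converting L/min to L/s).
f = 1773 * 41.74 / 60
f = 74005.02 / 60
f = 1233.42 Hz

1233.42 Hz


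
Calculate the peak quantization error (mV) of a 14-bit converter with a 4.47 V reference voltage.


The maximum quantization error is +/- LSB/2.
LSB = Vref / 2^n = 4.47 / 16384 = 0.00027283 V
Max error = LSB / 2 = 0.00027283 / 2 = 0.00013641 V
Max error = 0.1364 mV

0.1364 mV


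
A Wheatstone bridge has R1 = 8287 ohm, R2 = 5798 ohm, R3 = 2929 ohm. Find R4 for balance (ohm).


At balance: R1*R4 = R2*R3, so R4 = R2*R3/R1.
R4 = 5798 * 2929 / 8287
R4 = 16982342 / 8287
R4 = 2049.28 ohm

2049.28 ohm


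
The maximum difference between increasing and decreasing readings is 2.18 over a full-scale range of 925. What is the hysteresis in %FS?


Hysteresis = (max difference / full scale) * 100%.
H = (2.18 / 925) * 100
H = 0.236 %FS

0.236 %FS


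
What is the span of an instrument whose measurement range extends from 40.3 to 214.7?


Span = upper range - lower range.
Span = 214.7 - (40.3)
Span = 174.4

174.4


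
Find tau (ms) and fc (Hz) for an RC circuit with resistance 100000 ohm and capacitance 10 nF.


Time constant: tau = R * C.
tau = 100000 * 1.00e-08 = 0.001 s
tau = 1.0 ms
Cutoff frequency: fc = 1 / (2*pi*R*C).
fc = 1 / (2*pi*0.001) = 159.15 Hz

tau = 1.0 ms, fc = 159.15 Hz


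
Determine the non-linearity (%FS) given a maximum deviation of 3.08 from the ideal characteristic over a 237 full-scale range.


Linearity error = (max deviation / full scale) * 100%.
Linearity = (3.08 / 237) * 100
Linearity = 1.3 %FS

1.3 %FS


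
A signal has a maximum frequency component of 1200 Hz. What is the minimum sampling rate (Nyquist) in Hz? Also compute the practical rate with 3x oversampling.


By Nyquist theorem, fs_min = 2 * fmax.
fs_min = 2 * 1200 = 2400 Hz
Practical rate = 3 * fs_min = 3 * 2400 = 7200 Hz

fs_min = 2400 Hz, fs_practical = 7200 Hz


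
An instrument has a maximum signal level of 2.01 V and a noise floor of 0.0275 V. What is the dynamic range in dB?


Dynamic range = 20 * log10(Vmax / Vnoise).
DR = 20 * log10(2.01 / 0.0275)
DR = 20 * log10(73.09)
DR = 37.28 dB

37.28 dB


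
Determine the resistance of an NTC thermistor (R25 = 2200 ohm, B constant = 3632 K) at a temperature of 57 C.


NTC thermistor equation: Rt = R25 * exp(B * (1/T - 1/T25)).
T in Kelvin: 330.15 K, T25 = 298.15 K
1/T - 1/T25 = 1/330.15 - 1/298.15 = -0.00032509
B * (1/T - 1/T25) = 3632 * -0.00032509 = -1.1807
Rt = 2200 * exp(-1.1807) = 675.5 ohm

675.5 ohm


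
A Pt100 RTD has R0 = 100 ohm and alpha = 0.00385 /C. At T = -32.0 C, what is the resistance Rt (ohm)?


The RTD equation: Rt = R0 * (1 + alpha * T).
Rt = 100 * (1 + 0.00385 * -32.0)
Rt = 100 * (1 + -0.1232)
Rt = 100 * 0.8768
Rt = 87.68 ohm

87.68 ohm


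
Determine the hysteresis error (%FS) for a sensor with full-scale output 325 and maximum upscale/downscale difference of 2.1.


Hysteresis = (max difference / full scale) * 100%.
H = (2.1 / 325) * 100
H = 0.646 %FS

0.646 %FS


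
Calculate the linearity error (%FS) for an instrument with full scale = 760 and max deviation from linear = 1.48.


Linearity error = (max deviation / full scale) * 100%.
Linearity = (1.48 / 760) * 100
Linearity = 0.195 %FS

0.195 %FS


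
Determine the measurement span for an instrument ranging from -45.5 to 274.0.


Span = upper range - lower range.
Span = 274.0 - (-45.5)
Span = 319.5

319.5


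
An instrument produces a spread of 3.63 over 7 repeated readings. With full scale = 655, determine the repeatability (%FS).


Repeatability = (spread / full scale) * 100%.
R = (3.63 / 655) * 100
R = 0.554 %FS

0.554 %FS


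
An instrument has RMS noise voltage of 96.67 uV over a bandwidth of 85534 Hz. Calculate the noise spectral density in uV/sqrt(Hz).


Noise spectral density = Vrms / sqrt(BW).
NSD = 96.67 / sqrt(85534)
NSD = 96.67 / 292.462
NSD = 0.3305 uV/sqrt(Hz)

0.3305 uV/sqrt(Hz)


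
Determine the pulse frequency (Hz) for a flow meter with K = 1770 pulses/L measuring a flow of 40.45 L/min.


Frequency = K * Q / 60 (converting L/min to L/s).
f = 1770 * 40.45 / 60
f = 71596.5 / 60
f = 1193.28 Hz

1193.28 Hz


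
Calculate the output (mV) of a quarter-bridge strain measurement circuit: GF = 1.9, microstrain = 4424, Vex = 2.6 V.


Quarter bridge output: Vout = (GF * epsilon * Vex) / 4.
Vout = (1.9 * 4424e-6 * 2.6) / 4
Vout = 0.02185456 / 4 V
Vout = 0.00546364 V = 5.4636 mV

5.4636 mV


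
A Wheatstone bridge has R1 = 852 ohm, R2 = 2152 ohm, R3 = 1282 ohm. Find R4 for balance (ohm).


At balance: R1*R4 = R2*R3, so R4 = R2*R3/R1.
R4 = 2152 * 1282 / 852
R4 = 2758864 / 852
R4 = 3238.1 ohm

3238.1 ohm


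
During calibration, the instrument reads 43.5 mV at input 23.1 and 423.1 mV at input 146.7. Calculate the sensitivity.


Sensitivity = (y2 - y1) / (x2 - x1).
S = (423.1 - 43.5) / (146.7 - 23.1)
S = 379.6 / 123.6
S = 3.0712 mV/unit

3.0712 mV/unit


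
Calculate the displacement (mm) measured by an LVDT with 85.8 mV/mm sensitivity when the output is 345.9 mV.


Displacement = Vout / sensitivity.
d = 345.9 / 85.8
d = 4.031 mm

4.031 mm


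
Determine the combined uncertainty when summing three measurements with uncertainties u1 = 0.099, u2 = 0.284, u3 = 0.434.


For a sum of independent quantities, uc = sqrt(u1^2 + u2^2 + u3^2).
uc = sqrt(0.099^2 + 0.284^2 + 0.434^2)
uc = sqrt(0.009801 + 0.080656 + 0.188356)
uc = 0.528

0.528


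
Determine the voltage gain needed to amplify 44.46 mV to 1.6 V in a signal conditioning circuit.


Gain = Vout / Vin (converting to same units).
G = 1.6 V / 44.46 mV
G = 1600.0 mV / 44.46 mV
G = 35.99

35.99


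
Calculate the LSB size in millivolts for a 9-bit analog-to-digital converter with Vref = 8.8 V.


The resolution (LSB) of an ADC is Vref / 2^n.
LSB = 8.8 / 2^9
LSB = 8.8 / 512
LSB = 0.0171875 V = 17.1875 mV

17.1875 mV


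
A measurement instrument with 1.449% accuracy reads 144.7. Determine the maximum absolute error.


Absolute error = (accuracy% / 100) * reading.
Error = (1.449 / 100) * 144.7
Error = 0.01449 * 144.7
Error = 2.0967

2.0967


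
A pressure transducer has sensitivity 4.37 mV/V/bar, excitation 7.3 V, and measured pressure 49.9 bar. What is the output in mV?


Output = sensitivity * Vex * P.
Vout = 4.37 * 7.3 * 49.9
Vout = 31.901 * 49.9
Vout = 1591.86 mV

1591.86 mV


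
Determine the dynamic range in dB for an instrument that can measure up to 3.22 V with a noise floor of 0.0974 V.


Dynamic range = 20 * log10(Vmax / Vnoise).
DR = 20 * log10(3.22 / 0.0974)
DR = 20 * log10(33.06)
DR = 30.39 dB

30.39 dB


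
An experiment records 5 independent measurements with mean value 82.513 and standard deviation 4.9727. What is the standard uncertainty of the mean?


The standard uncertainty for Type A evaluation is u = s / sqrt(n).
u = 4.9727 / sqrt(5)
u = 4.9727 / 2.2361
u = 2.2239

2.2239


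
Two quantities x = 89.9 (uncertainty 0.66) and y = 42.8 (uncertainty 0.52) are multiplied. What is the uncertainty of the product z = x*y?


For a product z = x*y, the relative uncertainty is:
uz/z = sqrt((ux/x)^2 + (uy/y)^2)
Relative uncertainties: ux/x = 0.66/89.9 = 0.007341
uy/y = 0.52/42.8 = 0.01215
z = 89.9 * 42.8 = 3847.7
uz = 3847.7 * sqrt(0.007341^2 + 0.01215^2) = 54.62

54.62


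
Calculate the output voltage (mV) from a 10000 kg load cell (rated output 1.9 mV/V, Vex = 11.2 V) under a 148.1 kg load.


Vout = rated_output * Vex * (load / capacity).
Vout = 1.9 * 11.2 * (148.1 / 10000)
Vout = 1.9 * 11.2 * 0.01481
Vout = 0.315 mV

0.315 mV


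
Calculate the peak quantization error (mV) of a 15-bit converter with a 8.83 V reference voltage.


The maximum quantization error is +/- LSB/2.
LSB = Vref / 2^n = 8.83 / 32768 = 0.00026947 V
Max error = LSB / 2 = 0.00026947 / 2 = 0.00013474 V
Max error = 0.1347 mV

0.1347 mV


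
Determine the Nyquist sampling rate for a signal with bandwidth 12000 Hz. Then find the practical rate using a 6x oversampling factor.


By Nyquist theorem, fs_min = 2 * fmax.
fs_min = 2 * 12000 = 24000 Hz
Practical rate = 6 * fs_min = 6 * 24000 = 144000 Hz

fs_min = 24000 Hz, fs_practical = 144000 Hz


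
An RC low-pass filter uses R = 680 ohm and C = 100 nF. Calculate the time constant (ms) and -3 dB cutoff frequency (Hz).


Time constant: tau = R * C.
tau = 680 * 1.00e-07 = 6.8e-05 s
tau = 0.068 ms
Cutoff frequency: fc = 1 / (2*pi*R*C).
fc = 1 / (2*pi*6.8e-05) = 2340.51 Hz

tau = 0.068 ms, fc = 2340.51 Hz


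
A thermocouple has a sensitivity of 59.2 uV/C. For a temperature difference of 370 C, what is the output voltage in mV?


The thermocouple output V = sensitivity * dT.
V = 59.2 uV/C * 370 C
V = 21904.0 uV
V = 21.904 mV

21.904 mV


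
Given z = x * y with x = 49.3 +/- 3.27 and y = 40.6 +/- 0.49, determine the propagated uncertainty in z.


For a product z = x*y, the relative uncertainty is:
uz/z = sqrt((ux/x)^2 + (uy/y)^2)
Relative uncertainties: ux/x = 3.27/49.3 = 0.066329
uy/y = 0.49/40.6 = 0.012069
z = 49.3 * 40.6 = 2001.6
uz = 2001.6 * sqrt(0.066329^2 + 0.012069^2) = 134.942

134.942


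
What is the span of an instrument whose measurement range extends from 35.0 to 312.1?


Span = upper range - lower range.
Span = 312.1 - (35.0)
Span = 277.1

277.1


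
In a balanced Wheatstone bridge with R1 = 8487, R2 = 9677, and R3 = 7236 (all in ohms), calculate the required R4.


At balance: R1*R4 = R2*R3, so R4 = R2*R3/R1.
R4 = 9677 * 7236 / 8487
R4 = 70022772 / 8487
R4 = 8250.59 ohm

8250.59 ohm


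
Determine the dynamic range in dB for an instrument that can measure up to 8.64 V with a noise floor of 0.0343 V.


Dynamic range = 20 * log10(Vmax / Vnoise).
DR = 20 * log10(8.64 / 0.0343)
DR = 20 * log10(251.9)
DR = 48.02 dB

48.02 dB


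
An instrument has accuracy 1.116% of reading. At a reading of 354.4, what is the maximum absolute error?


Absolute error = (accuracy% / 100) * reading.
Error = (1.116 / 100) * 354.4
Error = 0.01116 * 354.4
Error = 3.9551

3.9551


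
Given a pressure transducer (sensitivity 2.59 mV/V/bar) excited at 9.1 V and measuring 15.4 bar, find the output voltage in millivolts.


Output = sensitivity * Vex * P.
Vout = 2.59 * 9.1 * 15.4
Vout = 23.569 * 15.4
Vout = 362.96 mV

362.96 mV


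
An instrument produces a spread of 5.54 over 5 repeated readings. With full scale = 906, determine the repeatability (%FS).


Repeatability = (spread / full scale) * 100%.
R = (5.54 / 906) * 100
R = 0.611 %FS

0.611 %FS


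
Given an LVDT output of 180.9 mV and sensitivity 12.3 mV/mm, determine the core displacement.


Displacement = Vout / sensitivity.
d = 180.9 / 12.3
d = 14.707 mm

14.707 mm


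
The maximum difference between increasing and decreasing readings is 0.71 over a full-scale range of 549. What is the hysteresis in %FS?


Hysteresis = (max difference / full scale) * 100%.
H = (0.71 / 549) * 100
H = 0.129 %FS

0.129 %FS


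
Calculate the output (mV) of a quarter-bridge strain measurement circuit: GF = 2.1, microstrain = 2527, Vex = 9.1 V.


Quarter bridge output: Vout = (GF * epsilon * Vex) / 4.
Vout = (2.1 * 2527e-6 * 9.1) / 4
Vout = 0.04829097 / 4 V
Vout = 0.01207274 V = 12.0727 mV

12.0727 mV


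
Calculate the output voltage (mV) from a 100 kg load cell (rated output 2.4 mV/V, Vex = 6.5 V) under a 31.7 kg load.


Vout = rated_output * Vex * (load / capacity).
Vout = 2.4 * 6.5 * (31.7 / 100)
Vout = 2.4 * 6.5 * 0.317
Vout = 4.945 mV

4.945 mV


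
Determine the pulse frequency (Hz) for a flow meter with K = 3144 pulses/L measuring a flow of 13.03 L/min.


Frequency = K * Q / 60 (converting L/min to L/s).
f = 3144 * 13.03 / 60
f = 40966.32 / 60
f = 682.77 Hz

682.77 Hz


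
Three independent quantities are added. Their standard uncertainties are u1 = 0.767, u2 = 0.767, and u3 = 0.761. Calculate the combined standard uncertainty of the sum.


For a sum of independent quantities, uc = sqrt(u1^2 + u2^2 + u3^2).
uc = sqrt(0.767^2 + 0.767^2 + 0.761^2)
uc = sqrt(0.588289 + 0.588289 + 0.579121)
uc = 1.325

1.325


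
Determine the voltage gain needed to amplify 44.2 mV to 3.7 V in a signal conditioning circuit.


Gain = Vout / Vin (converting to same units).
G = 3.7 V / 44.2 mV
G = 3700.0 mV / 44.2 mV
G = 83.71

83.71


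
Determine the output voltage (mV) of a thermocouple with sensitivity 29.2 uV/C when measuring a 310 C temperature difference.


The thermocouple output V = sensitivity * dT.
V = 29.2 uV/C * 310 C
V = 9052.0 uV
V = 9.052 mV

9.052 mV


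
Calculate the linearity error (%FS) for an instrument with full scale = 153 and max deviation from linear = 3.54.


Linearity error = (max deviation / full scale) * 100%.
Linearity = (3.54 / 153) * 100
Linearity = 2.314 %FS

2.314 %FS


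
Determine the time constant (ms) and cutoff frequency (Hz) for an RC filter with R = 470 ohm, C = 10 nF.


Time constant: tau = R * C.
tau = 470 * 1.00e-08 = 4.7e-06 s
tau = 0.0047 ms
Cutoff frequency: fc = 1 / (2*pi*R*C).
fc = 1 / (2*pi*4.7e-06) = 33862.75 Hz

tau = 0.0047 ms, fc = 33862.75 Hz


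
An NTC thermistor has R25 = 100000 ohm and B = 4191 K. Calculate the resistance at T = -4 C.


NTC thermistor equation: Rt = R25 * exp(B * (1/T - 1/T25)).
T in Kelvin: 269.15 K, T25 = 298.15 K
1/T - 1/T25 = 1/269.15 - 1/298.15 = 0.00036138
B * (1/T - 1/T25) = 4191 * 0.00036138 = 1.5146
Rt = 100000 * exp(1.5146) = 454741.9 ohm

454741.9 ohm


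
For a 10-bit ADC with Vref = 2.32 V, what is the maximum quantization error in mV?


The maximum quantization error is +/- LSB/2.
LSB = Vref / 2^n = 2.32 / 1024 = 0.00226562 V
Max error = LSB / 2 = 0.00226562 / 2 = 0.00113281 V
Max error = 1.1328 mV

1.1328 mV


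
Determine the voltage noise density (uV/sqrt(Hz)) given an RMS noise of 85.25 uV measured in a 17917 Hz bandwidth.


Noise spectral density = Vrms / sqrt(BW).
NSD = 85.25 / sqrt(17917)
NSD = 85.25 / 133.8544
NSD = 0.6369 uV/sqrt(Hz)

0.6369 uV/sqrt(Hz)


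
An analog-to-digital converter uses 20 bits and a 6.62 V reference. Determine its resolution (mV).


The resolution (LSB) of an ADC is Vref / 2^n.
LSB = 6.62 / 2^20
LSB = 6.62 / 1048576
LSB = 6.31e-06 V = 0.00631332 mV

0.00631332 mV


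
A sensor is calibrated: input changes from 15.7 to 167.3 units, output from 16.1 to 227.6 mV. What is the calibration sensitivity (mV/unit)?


Sensitivity = (y2 - y1) / (x2 - x1).
S = (227.6 - 16.1) / (167.3 - 15.7)
S = 211.5 / 151.6
S = 1.3951 mV/unit

1.3951 mV/unit


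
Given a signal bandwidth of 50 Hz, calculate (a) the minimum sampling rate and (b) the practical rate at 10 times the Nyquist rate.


By Nyquist theorem, fs_min = 2 * fmax.
fs_min = 2 * 50 = 100 Hz
Practical rate = 10 * fs_min = 10 * 100 = 1000 Hz

fs_min = 100 Hz, fs_practical = 1000 Hz


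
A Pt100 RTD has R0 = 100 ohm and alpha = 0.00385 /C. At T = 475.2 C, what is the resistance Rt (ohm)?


The RTD equation: Rt = R0 * (1 + alpha * T).
Rt = 100 * (1 + 0.00385 * 475.2)
Rt = 100 * (1 + 1.82952)
Rt = 100 * 2.82952
Rt = 282.952 ohm

282.952 ohm


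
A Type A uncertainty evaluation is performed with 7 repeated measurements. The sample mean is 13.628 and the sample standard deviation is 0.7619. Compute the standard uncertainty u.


The standard uncertainty for Type A evaluation is u = s / sqrt(n).
u = 0.7619 / sqrt(7)
u = 0.7619 / 2.6458
u = 0.288

0.288


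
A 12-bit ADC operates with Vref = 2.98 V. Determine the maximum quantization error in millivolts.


The maximum quantization error is +/- LSB/2.
LSB = Vref / 2^n = 2.98 / 4096 = 0.00072754 V
Max error = LSB / 2 = 0.00072754 / 2 = 0.00036377 V
Max error = 0.3638 mV

0.3638 mV


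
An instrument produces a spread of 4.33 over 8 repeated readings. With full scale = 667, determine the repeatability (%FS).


Repeatability = (spread / full scale) * 100%.
R = (4.33 / 667) * 100
R = 0.649 %FS

0.649 %FS


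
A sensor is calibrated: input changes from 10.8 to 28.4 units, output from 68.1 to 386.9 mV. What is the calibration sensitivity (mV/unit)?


Sensitivity = (y2 - y1) / (x2 - x1).
S = (386.9 - 68.1) / (28.4 - 10.8)
S = 318.8 / 17.6
S = 18.1136 mV/unit

18.1136 mV/unit


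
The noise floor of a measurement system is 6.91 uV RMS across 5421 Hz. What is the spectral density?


Noise spectral density = Vrms / sqrt(BW).
NSD = 6.91 / sqrt(5421)
NSD = 6.91 / 73.6274
NSD = 0.0939 uV/sqrt(Hz)

0.0939 uV/sqrt(Hz)


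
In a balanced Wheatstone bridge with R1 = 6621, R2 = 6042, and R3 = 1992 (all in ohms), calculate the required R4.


At balance: R1*R4 = R2*R3, so R4 = R2*R3/R1.
R4 = 6042 * 1992 / 6621
R4 = 12035664 / 6621
R4 = 1817.8 ohm

1817.8 ohm


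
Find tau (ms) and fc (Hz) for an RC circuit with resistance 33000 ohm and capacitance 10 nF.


Time constant: tau = R * C.
tau = 33000 * 1.00e-08 = 0.00033 s
tau = 0.33 ms
Cutoff frequency: fc = 1 / (2*pi*R*C).
fc = 1 / (2*pi*0.00033) = 482.29 Hz

tau = 0.33 ms, fc = 482.29 Hz


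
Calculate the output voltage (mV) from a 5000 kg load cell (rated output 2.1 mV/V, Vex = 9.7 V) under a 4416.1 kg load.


Vout = rated_output * Vex * (load / capacity).
Vout = 2.1 * 9.7 * (4416.1 / 5000)
Vout = 2.1 * 9.7 * 0.88322
Vout = 17.991 mV

17.991 mV


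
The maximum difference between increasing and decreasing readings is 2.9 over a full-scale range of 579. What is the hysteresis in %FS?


Hysteresis = (max difference / full scale) * 100%.
H = (2.9 / 579) * 100
H = 0.501 %FS

0.501 %FS


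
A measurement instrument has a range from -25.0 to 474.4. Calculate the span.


Span = upper range - lower range.
Span = 474.4 - (-25.0)
Span = 499.4

499.4


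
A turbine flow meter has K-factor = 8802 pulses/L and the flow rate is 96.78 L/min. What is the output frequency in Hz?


Frequency = K * Q / 60 (converting L/min to L/s).
f = 8802 * 96.78 / 60
f = 851857.56 / 60
f = 14197.63 Hz

14197.63 Hz


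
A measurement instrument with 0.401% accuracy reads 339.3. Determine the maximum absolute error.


Absolute error = (accuracy% / 100) * reading.
Error = (0.401 / 100) * 339.3
Error = 0.00401 * 339.3
Error = 1.3606

1.3606


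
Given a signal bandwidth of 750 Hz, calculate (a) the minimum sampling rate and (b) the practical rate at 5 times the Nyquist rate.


By Nyquist theorem, fs_min = 2 * fmax.
fs_min = 2 * 750 = 1500 Hz
Practical rate = 5 * fs_min = 5 * 1500 = 7500 Hz

fs_min = 1500 Hz, fs_practical = 7500 Hz


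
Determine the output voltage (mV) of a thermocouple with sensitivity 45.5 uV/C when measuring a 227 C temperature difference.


The thermocouple output V = sensitivity * dT.
V = 45.5 uV/C * 227 C
V = 10328.5 uV
V = 10.329 mV

10.329 mV


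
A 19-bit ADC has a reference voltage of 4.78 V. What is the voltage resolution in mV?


The resolution (LSB) of an ADC is Vref / 2^n.
LSB = 4.78 / 2^19
LSB = 4.78 / 524288
LSB = 9.12e-06 V = 0.00911713 mV

0.00911713 mV


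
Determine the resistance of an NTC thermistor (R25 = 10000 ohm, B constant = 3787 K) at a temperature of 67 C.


NTC thermistor equation: Rt = R25 * exp(B * (1/T - 1/T25)).
T in Kelvin: 340.15 K, T25 = 298.15 K
1/T - 1/T25 = 1/340.15 - 1/298.15 = -0.00041414
B * (1/T - 1/T25) = 3787 * -0.00041414 = -1.5683
Rt = 10000 * exp(-1.5683) = 2083.9 ohm

2083.9 ohm


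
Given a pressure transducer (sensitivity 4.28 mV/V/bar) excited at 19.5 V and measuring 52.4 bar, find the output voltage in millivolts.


Output = sensitivity * Vex * P.
Vout = 4.28 * 19.5 * 52.4
Vout = 83.46 * 52.4
Vout = 4373.3 mV

4373.3 mV


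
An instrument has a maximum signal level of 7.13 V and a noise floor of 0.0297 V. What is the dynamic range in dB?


Dynamic range = 20 * log10(Vmax / Vnoise).
DR = 20 * log10(7.13 / 0.0297)
DR = 20 * log10(240.07)
DR = 47.61 dB

47.61 dB


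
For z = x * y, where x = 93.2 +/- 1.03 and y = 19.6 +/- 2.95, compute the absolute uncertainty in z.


For a product z = x*y, the relative uncertainty is:
uz/z = sqrt((ux/x)^2 + (uy/y)^2)
Relative uncertainties: ux/x = 1.03/93.2 = 0.011052
uy/y = 2.95/19.6 = 0.15051
z = 93.2 * 19.6 = 1826.7
uz = 1826.7 * sqrt(0.011052^2 + 0.15051^2) = 275.68

275.68


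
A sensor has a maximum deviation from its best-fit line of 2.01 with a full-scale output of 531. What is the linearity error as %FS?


Linearity error = (max deviation / full scale) * 100%.
Linearity = (2.01 / 531) * 100
Linearity = 0.379 %FS

0.379 %FS


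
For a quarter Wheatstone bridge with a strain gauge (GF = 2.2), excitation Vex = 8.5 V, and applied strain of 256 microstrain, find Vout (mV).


Quarter bridge output: Vout = (GF * epsilon * Vex) / 4.
Vout = (2.2 * 256e-6 * 8.5) / 4
Vout = 0.0047872 / 4 V
Vout = 0.0011968 V = 1.1968 mV

1.1968 mV


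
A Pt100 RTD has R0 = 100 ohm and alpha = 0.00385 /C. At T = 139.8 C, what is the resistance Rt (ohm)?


The RTD equation: Rt = R0 * (1 + alpha * T).
Rt = 100 * (1 + 0.00385 * 139.8)
Rt = 100 * (1 + 0.53823)
Rt = 100 * 1.53823
Rt = 153.823 ohm

153.823 ohm


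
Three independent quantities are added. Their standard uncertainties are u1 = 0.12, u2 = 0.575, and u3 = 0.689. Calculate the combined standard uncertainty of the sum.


For a sum of independent quantities, uc = sqrt(u1^2 + u2^2 + u3^2).
uc = sqrt(0.12^2 + 0.575^2 + 0.689^2)
uc = sqrt(0.0144 + 0.330625 + 0.474721)
uc = 0.9054

0.9054


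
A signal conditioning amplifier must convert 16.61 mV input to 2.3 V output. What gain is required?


Gain = Vout / Vin (converting to same units).
G = 2.3 V / 16.61 mV
G = 2300.0 mV / 16.61 mV
G = 138.47

138.47


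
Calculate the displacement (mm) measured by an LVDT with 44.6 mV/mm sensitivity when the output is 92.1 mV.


Displacement = Vout / sensitivity.
d = 92.1 / 44.6
d = 2.065 mm

2.065 mm


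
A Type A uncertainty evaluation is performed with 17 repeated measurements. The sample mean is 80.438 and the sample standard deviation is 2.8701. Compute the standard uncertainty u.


The standard uncertainty for Type A evaluation is u = s / sqrt(n).
u = 2.8701 / sqrt(17)
u = 2.8701 / 4.1231
u = 0.6961

0.6961


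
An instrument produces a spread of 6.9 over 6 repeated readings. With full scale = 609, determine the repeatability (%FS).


Repeatability = (spread / full scale) * 100%.
R = (6.9 / 609) * 100
R = 1.133 %FS

1.133 %FS


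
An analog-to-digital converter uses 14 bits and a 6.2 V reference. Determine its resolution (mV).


The resolution (LSB) of an ADC is Vref / 2^n.
LSB = 6.2 / 2^14
LSB = 6.2 / 16384
LSB = 0.00037842 V = 0.37841797 mV

0.37841797 mV


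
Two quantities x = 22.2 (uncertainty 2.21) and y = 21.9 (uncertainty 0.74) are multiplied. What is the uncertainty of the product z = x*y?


For a product z = x*y, the relative uncertainty is:
uz/z = sqrt((ux/x)^2 + (uy/y)^2)
Relative uncertainties: ux/x = 2.21/22.2 = 0.09955
uy/y = 0.74/21.9 = 0.03379
z = 22.2 * 21.9 = 486.2
uz = 486.2 * sqrt(0.09955^2 + 0.03379^2) = 51.111

51.111


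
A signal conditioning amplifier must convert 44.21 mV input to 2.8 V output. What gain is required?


Gain = Vout / Vin (converting to same units).
G = 2.8 V / 44.21 mV
G = 2800.0 mV / 44.21 mV
G = 63.33

63.33


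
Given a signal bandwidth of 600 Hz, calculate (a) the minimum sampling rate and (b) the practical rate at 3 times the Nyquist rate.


By Nyquist theorem, fs_min = 2 * fmax.
fs_min = 2 * 600 = 1200 Hz
Practical rate = 3 * fs_min = 3 * 1200 = 3600 Hz

fs_min = 1200 Hz, fs_practical = 3600 Hz


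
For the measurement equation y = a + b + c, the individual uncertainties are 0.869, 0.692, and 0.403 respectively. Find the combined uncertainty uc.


For a sum of independent quantities, uc = sqrt(u1^2 + u2^2 + u3^2).
uc = sqrt(0.869^2 + 0.692^2 + 0.403^2)
uc = sqrt(0.755161 + 0.478864 + 0.162409)
uc = 1.1817

1.1817


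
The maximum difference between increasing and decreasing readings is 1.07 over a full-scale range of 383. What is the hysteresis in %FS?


Hysteresis = (max difference / full scale) * 100%.
H = (1.07 / 383) * 100
H = 0.279 %FS

0.279 %FS


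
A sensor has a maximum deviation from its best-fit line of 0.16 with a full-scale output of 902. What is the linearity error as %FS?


Linearity error = (max deviation / full scale) * 100%.
Linearity = (0.16 / 902) * 100
Linearity = 0.018 %FS

0.018 %FS


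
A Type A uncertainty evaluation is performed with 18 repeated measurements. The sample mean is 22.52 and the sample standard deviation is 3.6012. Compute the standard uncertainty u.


The standard uncertainty for Type A evaluation is u = s / sqrt(n).
u = 3.6012 / sqrt(18)
u = 3.6012 / 4.2426
u = 0.8488

0.8488


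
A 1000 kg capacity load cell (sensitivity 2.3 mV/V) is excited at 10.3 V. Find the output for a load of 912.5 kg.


Vout = rated_output * Vex * (load / capacity).
Vout = 2.3 * 10.3 * (912.5 / 1000)
Vout = 2.3 * 10.3 * 0.9125
Vout = 21.617 mV

21.617 mV


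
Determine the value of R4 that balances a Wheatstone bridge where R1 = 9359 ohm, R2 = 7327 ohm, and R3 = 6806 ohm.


At balance: R1*R4 = R2*R3, so R4 = R2*R3/R1.
R4 = 7327 * 6806 / 9359
R4 = 49867562 / 9359
R4 = 5328.3 ohm

5328.3 ohm


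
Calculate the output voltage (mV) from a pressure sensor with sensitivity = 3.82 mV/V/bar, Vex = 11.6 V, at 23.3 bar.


Output = sensitivity * Vex * P.
Vout = 3.82 * 11.6 * 23.3
Vout = 44.312 * 23.3
Vout = 1032.47 mV

1032.47 mV


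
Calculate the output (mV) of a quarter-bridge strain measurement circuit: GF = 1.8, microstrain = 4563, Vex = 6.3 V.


Quarter bridge output: Vout = (GF * epsilon * Vex) / 4.
Vout = (1.8 * 4563e-6 * 6.3) / 4
Vout = 0.05174442 / 4 V
Vout = 0.0129361 V = 12.9361 mV

12.9361 mV


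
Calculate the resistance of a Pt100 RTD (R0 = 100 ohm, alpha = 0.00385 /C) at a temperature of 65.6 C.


The RTD equation: Rt = R0 * (1 + alpha * T).
Rt = 100 * (1 + 0.00385 * 65.6)
Rt = 100 * (1 + 0.25256)
Rt = 100 * 1.25256
Rt = 125.256 ohm

125.256 ohm


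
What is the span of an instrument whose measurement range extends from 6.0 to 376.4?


Span = upper range - lower range.
Span = 376.4 - (6.0)
Span = 370.4

370.4


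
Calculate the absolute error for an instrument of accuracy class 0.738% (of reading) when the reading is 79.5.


Absolute error = (accuracy% / 100) * reading.
Error = (0.738 / 100) * 79.5
Error = 0.00738 * 79.5
Error = 0.5867

0.5867


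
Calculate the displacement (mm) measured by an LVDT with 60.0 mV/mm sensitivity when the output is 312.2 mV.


Displacement = Vout / sensitivity.
d = 312.2 / 60.0
d = 5.203 mm

5.203 mm


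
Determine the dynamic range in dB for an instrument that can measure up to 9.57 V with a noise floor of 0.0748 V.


Dynamic range = 20 * log10(Vmax / Vnoise).
DR = 20 * log10(9.57 / 0.0748)
DR = 20 * log10(127.94)
DR = 42.14 dB

42.14 dB


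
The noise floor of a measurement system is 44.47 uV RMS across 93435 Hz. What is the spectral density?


Noise spectral density = Vrms / sqrt(BW).
NSD = 44.47 / sqrt(93435)
NSD = 44.47 / 305.6714
NSD = 0.1455 uV/sqrt(Hz)

0.1455 uV/sqrt(Hz)


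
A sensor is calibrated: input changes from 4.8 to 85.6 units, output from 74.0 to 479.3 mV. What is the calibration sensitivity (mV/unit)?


Sensitivity = (y2 - y1) / (x2 - x1).
S = (479.3 - 74.0) / (85.6 - 4.8)
S = 405.3 / 80.8
S = 5.0161 mV/unit

5.0161 mV/unit


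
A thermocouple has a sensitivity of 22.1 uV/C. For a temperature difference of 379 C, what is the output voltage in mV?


The thermocouple output V = sensitivity * dT.
V = 22.1 uV/C * 379 C
V = 8375.9 uV
V = 8.376 mV

8.376 mV


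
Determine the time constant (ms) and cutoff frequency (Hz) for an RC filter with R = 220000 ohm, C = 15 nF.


Time constant: tau = R * C.
tau = 220000 * 1.50e-08 = 0.0033 s
tau = 3.3 ms
Cutoff frequency: fc = 1 / (2*pi*R*C).
fc = 1 / (2*pi*0.0033) = 48.23 Hz

tau = 3.3 ms, fc = 48.23 Hz


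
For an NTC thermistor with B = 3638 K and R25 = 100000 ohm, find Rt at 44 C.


NTC thermistor equation: Rt = R25 * exp(B * (1/T - 1/T25)).
T in Kelvin: 317.15 K, T25 = 298.15 K
1/T - 1/T25 = 1/317.15 - 1/298.15 = -0.00020093
B * (1/T - 1/T25) = 3638 * -0.00020093 = -0.731
Rt = 100000 * exp(-0.731) = 48142.8 ohm

48142.8 ohm


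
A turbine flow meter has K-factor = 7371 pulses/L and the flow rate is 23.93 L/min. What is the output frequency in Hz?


Frequency = K * Q / 60 (converting L/min to L/s).
f = 7371 * 23.93 / 60
f = 176388.03 / 60
f = 2939.8 Hz

2939.8 Hz


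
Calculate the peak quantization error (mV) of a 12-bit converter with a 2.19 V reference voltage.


The maximum quantization error is +/- LSB/2.
LSB = Vref / 2^n = 2.19 / 4096 = 0.00053467 V
Max error = LSB / 2 = 0.00053467 / 2 = 0.00026733 V
Max error = 0.2673 mV

0.2673 mV


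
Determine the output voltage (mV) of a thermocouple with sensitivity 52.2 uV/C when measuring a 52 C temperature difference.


The thermocouple output V = sensitivity * dT.
V = 52.2 uV/C * 52 C
V = 2714.4 uV
V = 2.714 mV

2.714 mV


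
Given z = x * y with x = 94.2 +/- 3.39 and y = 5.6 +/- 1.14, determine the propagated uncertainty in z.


For a product z = x*y, the relative uncertainty is:
uz/z = sqrt((ux/x)^2 + (uy/y)^2)
Relative uncertainties: ux/x = 3.39/94.2 = 0.035987
uy/y = 1.14/5.6 = 0.203571
z = 94.2 * 5.6 = 527.5
uz = 527.5 * sqrt(0.035987^2 + 0.203571^2) = 109.053

109.053


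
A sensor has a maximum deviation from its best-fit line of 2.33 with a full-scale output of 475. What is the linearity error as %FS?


Linearity error = (max deviation / full scale) * 100%.
Linearity = (2.33 / 475) * 100
Linearity = 0.491 %FS

0.491 %FS


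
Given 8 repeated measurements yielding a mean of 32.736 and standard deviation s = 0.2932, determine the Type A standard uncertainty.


The standard uncertainty for Type A evaluation is u = s / sqrt(n).
u = 0.2932 / sqrt(8)
u = 0.2932 / 2.8284
u = 0.1037

0.1037


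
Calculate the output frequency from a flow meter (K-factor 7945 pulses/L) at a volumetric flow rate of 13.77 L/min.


Frequency = K * Q / 60 (converting L/min to L/s).
f = 7945 * 13.77 / 60
f = 109402.65 / 60
f = 1823.38 Hz

1823.38 Hz


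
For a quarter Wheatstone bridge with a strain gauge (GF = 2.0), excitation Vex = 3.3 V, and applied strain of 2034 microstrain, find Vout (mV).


Quarter bridge output: Vout = (GF * epsilon * Vex) / 4.
Vout = (2.0 * 2034e-6 * 3.3) / 4
Vout = 0.0134244 / 4 V
Vout = 0.0033561 V = 3.3561 mV

3.3561 mV


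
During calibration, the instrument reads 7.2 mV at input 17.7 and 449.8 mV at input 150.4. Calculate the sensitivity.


Sensitivity = (y2 - y1) / (x2 - x1).
S = (449.8 - 7.2) / (150.4 - 17.7)
S = 442.6 / 132.7
S = 3.3353 mV/unit

3.3353 mV/unit


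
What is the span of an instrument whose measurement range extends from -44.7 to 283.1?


Span = upper range - lower range.
Span = 283.1 - (-44.7)
Span = 327.8

327.8


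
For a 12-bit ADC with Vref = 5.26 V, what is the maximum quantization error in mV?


The maximum quantization error is +/- LSB/2.
LSB = Vref / 2^n = 5.26 / 4096 = 0.00128418 V
Max error = LSB / 2 = 0.00128418 / 2 = 0.00064209 V
Max error = 0.6421 mV

0.6421 mV


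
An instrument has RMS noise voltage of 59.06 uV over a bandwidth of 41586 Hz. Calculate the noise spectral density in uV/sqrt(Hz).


Noise spectral density = Vrms / sqrt(BW).
NSD = 59.06 / sqrt(41586)
NSD = 59.06 / 203.9265
NSD = 0.2896 uV/sqrt(Hz)

0.2896 uV/sqrt(Hz)


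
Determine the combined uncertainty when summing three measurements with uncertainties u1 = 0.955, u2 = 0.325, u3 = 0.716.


For a sum of independent quantities, uc = sqrt(u1^2 + u2^2 + u3^2).
uc = sqrt(0.955^2 + 0.325^2 + 0.716^2)
uc = sqrt(0.912025 + 0.105625 + 0.512656)
uc = 1.2371

1.2371


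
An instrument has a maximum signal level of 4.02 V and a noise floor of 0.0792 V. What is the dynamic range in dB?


Dynamic range = 20 * log10(Vmax / Vnoise).
DR = 20 * log10(4.02 / 0.0792)
DR = 20 * log10(50.76)
DR = 34.11 dB

34.11 dB


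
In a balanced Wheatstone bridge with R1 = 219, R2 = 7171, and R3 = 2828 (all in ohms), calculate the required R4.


At balance: R1*R4 = R2*R3, so R4 = R2*R3/R1.
R4 = 7171 * 2828 / 219
R4 = 20279588 / 219
R4 = 92600.86 ohm

92600.86 ohm


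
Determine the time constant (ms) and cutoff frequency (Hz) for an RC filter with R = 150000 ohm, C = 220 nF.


Time constant: tau = R * C.
tau = 150000 * 2.20e-07 = 0.033 s
tau = 33.0 ms
Cutoff frequency: fc = 1 / (2*pi*R*C).
fc = 1 / (2*pi*0.033) = 4.82 Hz

tau = 33.0 ms, fc = 4.82 Hz


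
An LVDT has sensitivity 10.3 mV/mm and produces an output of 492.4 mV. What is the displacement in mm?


Displacement = Vout / sensitivity.
d = 492.4 / 10.3
d = 47.806 mm

47.806 mm


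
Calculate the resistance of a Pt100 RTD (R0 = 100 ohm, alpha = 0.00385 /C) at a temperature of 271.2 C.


The RTD equation: Rt = R0 * (1 + alpha * T).
Rt = 100 * (1 + 0.00385 * 271.2)
Rt = 100 * (1 + 1.04412)
Rt = 100 * 2.04412
Rt = 204.412 ohm

204.412 ohm


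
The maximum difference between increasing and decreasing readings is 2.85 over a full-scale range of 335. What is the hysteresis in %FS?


Hysteresis = (max difference / full scale) * 100%.
H = (2.85 / 335) * 100
H = 0.851 %FS

0.851 %FS


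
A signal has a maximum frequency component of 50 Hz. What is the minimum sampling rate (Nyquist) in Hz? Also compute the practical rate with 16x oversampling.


By Nyquist theorem, fs_min = 2 * fmax.
fs_min = 2 * 50 = 100 Hz
Practical rate = 16 * fs_min = 16 * 100 = 1600 Hz

fs_min = 100 Hz, fs_practical = 1600 Hz


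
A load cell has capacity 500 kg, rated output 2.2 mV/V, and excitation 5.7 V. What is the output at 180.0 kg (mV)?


Vout = rated_output * Vex * (load / capacity).
Vout = 2.2 * 5.7 * (180.0 / 500)
Vout = 2.2 * 5.7 * 0.36
Vout = 4.514 mV

4.514 mV


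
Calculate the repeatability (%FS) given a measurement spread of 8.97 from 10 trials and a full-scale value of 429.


Repeatability = (spread / full scale) * 100%.
R = (8.97 / 429) * 100
R = 2.091 %FS

2.091 %FS


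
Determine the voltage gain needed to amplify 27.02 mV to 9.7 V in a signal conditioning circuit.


Gain = Vout / Vin (converting to same units).
G = 9.7 V / 27.02 mV
G = 9700.0 mV / 27.02 mV
G = 358.99

358.99


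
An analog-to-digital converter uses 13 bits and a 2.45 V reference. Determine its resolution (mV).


The resolution (LSB) of an ADC is Vref / 2^n.
LSB = 2.45 / 2^13
LSB = 2.45 / 8192
LSB = 0.00029907 V = 0.29907227 mV

0.29907227 mV


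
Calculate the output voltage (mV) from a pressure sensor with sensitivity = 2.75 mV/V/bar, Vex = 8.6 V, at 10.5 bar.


Output = sensitivity * Vex * P.
Vout = 2.75 * 8.6 * 10.5
Vout = 23.65 * 10.5
Vout = 248.32 mV

248.32 mV


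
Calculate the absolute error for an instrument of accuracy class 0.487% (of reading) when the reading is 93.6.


Absolute error = (accuracy% / 100) * reading.
Error = (0.487 / 100) * 93.6
Error = 0.00487 * 93.6
Error = 0.4558

0.4558


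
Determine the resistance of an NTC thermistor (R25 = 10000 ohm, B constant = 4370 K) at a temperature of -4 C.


NTC thermistor equation: Rt = R25 * exp(B * (1/T - 1/T25)).
T in Kelvin: 269.15 K, T25 = 298.15 K
1/T - 1/T25 = 1/269.15 - 1/298.15 = 0.00036138
B * (1/T - 1/T25) = 4370 * 0.00036138 = 1.5792
Rt = 10000 * exp(1.5792) = 48513.0 ohm

48513.0 ohm


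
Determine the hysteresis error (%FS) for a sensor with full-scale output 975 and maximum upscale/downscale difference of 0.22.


Hysteresis = (max difference / full scale) * 100%.
H = (0.22 / 975) * 100
H = 0.023 %FS

0.023 %FS


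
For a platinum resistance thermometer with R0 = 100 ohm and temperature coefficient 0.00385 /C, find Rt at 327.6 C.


The RTD equation: Rt = R0 * (1 + alpha * T).
Rt = 100 * (1 + 0.00385 * 327.6)
Rt = 100 * (1 + 1.26126)
Rt = 100 * 2.26126
Rt = 226.126 ohm

226.126 ohm


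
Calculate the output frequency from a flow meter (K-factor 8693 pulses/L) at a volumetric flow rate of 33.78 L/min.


Frequency = K * Q / 60 (converting L/min to L/s).
f = 8693 * 33.78 / 60
f = 293649.54 / 60
f = 4894.16 Hz

4894.16 Hz


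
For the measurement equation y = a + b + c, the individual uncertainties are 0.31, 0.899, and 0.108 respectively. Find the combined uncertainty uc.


For a sum of independent quantities, uc = sqrt(u1^2 + u2^2 + u3^2).
uc = sqrt(0.31^2 + 0.899^2 + 0.108^2)
uc = sqrt(0.0961 + 0.808201 + 0.011664)
uc = 0.9571

0.9571


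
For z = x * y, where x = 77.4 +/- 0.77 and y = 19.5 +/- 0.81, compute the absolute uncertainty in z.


For a product z = x*y, the relative uncertainty is:
uz/z = sqrt((ux/x)^2 + (uy/y)^2)
Relative uncertainties: ux/x = 0.77/77.4 = 0.009948
uy/y = 0.81/19.5 = 0.041538
z = 77.4 * 19.5 = 1509.3
uz = 1509.3 * sqrt(0.009948^2 + 0.041538^2) = 64.467

64.467
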